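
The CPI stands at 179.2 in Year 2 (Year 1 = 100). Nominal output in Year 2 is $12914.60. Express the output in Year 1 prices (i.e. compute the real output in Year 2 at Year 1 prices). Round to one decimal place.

7206.8

Real = Nominal ÷ (Index/100) = 12914.60 ÷ (179.2/100)
     = 12914.60 ÷ 1.792 = 7206.8080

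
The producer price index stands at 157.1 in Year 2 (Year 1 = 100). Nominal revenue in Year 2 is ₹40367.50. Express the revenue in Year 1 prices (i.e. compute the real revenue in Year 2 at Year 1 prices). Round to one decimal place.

25695.4

Real = Nominal ÷ (Index/100) = 40367.50 ÷ (157.1/100)
     = 40367.50 ÷ 1.571 = 25695.4169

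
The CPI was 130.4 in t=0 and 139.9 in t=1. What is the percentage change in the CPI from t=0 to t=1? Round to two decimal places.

7.29%

Change = (139.9 − 130.4) / 130.4 × 100
       = 9.5 / 130.4 × 100 = 7.2853%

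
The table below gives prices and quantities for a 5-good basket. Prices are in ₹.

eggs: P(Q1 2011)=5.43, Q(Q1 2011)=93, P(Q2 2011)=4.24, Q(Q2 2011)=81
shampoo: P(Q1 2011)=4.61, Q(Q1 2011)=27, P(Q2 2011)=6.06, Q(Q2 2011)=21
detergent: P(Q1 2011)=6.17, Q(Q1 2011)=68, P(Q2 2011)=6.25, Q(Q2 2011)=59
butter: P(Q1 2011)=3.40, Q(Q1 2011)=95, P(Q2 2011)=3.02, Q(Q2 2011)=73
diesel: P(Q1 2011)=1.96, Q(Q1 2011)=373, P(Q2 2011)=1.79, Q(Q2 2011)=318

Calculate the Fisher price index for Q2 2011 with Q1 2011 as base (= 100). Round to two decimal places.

Laspeyres component (base-period weights):
ΣP(Q2 2011)Q(Q1 2011) = 4.24×93 + 6.06×27 + 6.25×68 + 3.02×95 + 1.79×373 = 394.32 + 163.62 + 425 + 286.9 + 667.67 = 1937.51
ΣP(Q1 2011)Q(Q1 2011) = 5.43×93 + 4.61×27 + 6.17×68 + 3.40×95 + 1.96×373 = 504.99 + 124.47 + 419.56 + 323 + 731.08 = 2103.1
L = 1937.51 / 2103.1 × 100 = 92.1264
Paasche component (current-period weights):
ΣP(Q2 2011)Q(Q2 2011) = 4.24×81 + 6.06×21 + 6.25×59 + 3.02×73 + 1.79×318 = 343.44 + 127.26 + 368.75 + 220.46 + 569.22 = 1629.13
ΣP(Q1 2011)Q(Q2 2011) = 5.43×81 + 4.61×21 + 6.17×59 + 3.40×73 + 1.96×318 = 439.83 + 96.81 + 364.03 + 248.2 + 623.28 = 1772.15
P = 1629.13 / 1772.15 × 100 = 91.9296
Fisher = √(L × P) = √(92.1264 × 91.9296) = 92.0279

92.03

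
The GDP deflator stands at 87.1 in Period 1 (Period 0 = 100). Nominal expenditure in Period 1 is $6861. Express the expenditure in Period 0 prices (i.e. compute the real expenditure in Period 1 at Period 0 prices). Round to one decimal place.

Real = Nominal ÷ (Index/100) = 6861 ÷ (87.1/100)
     = 6861 ÷ 0.871 = 7877.1527

7877.2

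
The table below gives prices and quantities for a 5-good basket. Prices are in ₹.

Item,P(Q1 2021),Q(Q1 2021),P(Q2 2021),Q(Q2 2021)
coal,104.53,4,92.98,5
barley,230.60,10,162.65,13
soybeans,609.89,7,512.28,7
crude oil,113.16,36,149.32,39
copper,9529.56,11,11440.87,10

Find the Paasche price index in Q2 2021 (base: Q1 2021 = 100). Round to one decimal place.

Paasche price index uses current-period quantities as weights.
ΣP(Q2 2021)·Q(Q2 2021) = 92.98×5 + 162.65×13 + 512.28×7 + 149.32×39 + 11440.87×10 = 464.9 + 2114.45 + 3585.96 + 5823.48 + 114408.7 = 126397.49
ΣP(Q1 2021)·Q(Q2 2021) = 104.53×5 + 230.60×13 + 609.89×7 + 113.16×39 + 9529.56×10 = 522.65 + 2997.8 + 4269.23 + 4413.24 + 95295.6 = 107498.52
Index = 126397.49 / 107498.52 × 100 = 117.5807

117.6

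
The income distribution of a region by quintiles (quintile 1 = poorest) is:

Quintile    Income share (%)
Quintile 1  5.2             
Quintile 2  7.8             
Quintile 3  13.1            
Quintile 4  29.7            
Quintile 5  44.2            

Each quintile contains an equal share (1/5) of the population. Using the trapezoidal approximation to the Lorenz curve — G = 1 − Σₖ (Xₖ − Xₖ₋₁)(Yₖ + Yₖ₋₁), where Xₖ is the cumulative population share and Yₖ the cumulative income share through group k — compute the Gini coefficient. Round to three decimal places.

0.400

Cumulative income shares Yₖ: 0.0520, 0.1300, 0.2610, 0.5580, 1.0000
Σ (Xₖ−Xₖ₋₁)(Yₖ+Yₖ₋₁) = (1/5)(0.0520+0.0000) + (1/5)(0.1300+0.0520) + (1/5)(0.2610+0.1300) + (1/5)(0.5580+0.2610) + (1/5)(1.0000+0.5580)
  = 0.0104 + 0.0364 + 0.0782 + 0.1638 + 0.3116 = 0.6004
G = 1 − 0.6004 = 0.3996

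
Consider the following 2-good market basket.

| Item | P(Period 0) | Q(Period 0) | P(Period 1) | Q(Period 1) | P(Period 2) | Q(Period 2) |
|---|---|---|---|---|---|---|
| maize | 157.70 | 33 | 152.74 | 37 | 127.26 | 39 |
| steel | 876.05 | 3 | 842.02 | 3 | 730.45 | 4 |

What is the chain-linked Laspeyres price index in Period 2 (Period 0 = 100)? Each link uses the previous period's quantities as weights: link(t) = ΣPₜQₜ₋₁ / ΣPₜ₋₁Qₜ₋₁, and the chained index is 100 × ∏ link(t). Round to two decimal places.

Link Period 0→Period 1:
ΣP(Period 1)Q(Period 0) = 152.74×33 + 842.02×3 = 5040.42 + 2526.06 = 7566.48
ΣP(Period 0)Q(Period 0) = 157.70×33 + 876.05×3 = 5204.1 + 2628.15 = 7832.25
link = 7566.48/7832.25 = 0.966067
Link Period 1→Period 2:
ΣP(Period 2)Q(Period 1) = 127.26×37 + 730.45×3 = 4708.62 + 2191.35 = 6899.97
ΣP(Period 1)Q(Period 1) = 152.74×37 + 842.02×3 = 5651.38 + 2526.06 = 8177.44
link = 6899.97/8177.44 = 0.843781
Chained index = 100 × 0.966067 × 0.843781 = 81.5149

81.51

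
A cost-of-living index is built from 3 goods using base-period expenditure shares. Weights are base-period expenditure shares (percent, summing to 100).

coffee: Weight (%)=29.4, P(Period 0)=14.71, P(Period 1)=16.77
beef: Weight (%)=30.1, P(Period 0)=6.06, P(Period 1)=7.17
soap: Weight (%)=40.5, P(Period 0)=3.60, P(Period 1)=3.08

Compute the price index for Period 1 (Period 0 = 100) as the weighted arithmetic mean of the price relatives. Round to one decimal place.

coffee: 29.4 × (16.77/14.71) = 29.4 × 1.140041 = 33.5172
beef: 30.1 × (7.17/6.06) = 30.1 × 1.183168 = 35.6134
soap: 40.5 × (3.08/3.60) = 40.5 × 0.855556 = 34.6500
Index = Σ wᵢ·(p₁ᵢ/p₀ᵢ) = 33.5172 + 35.6134 + 34.6500 = 103.7806

103.8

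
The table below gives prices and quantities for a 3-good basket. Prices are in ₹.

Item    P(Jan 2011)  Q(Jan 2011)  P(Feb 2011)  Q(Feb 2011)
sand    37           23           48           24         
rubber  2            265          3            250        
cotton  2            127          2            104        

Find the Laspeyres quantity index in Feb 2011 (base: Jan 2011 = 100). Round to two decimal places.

97.61

Laspeyres quantity index uses base-period prices as weights.
ΣP(Jan 2011)·Q(Feb 2011) = 37×24 + 2×250 + 2×104 = 888 + 500 + 208 = 1596
ΣP(Jan 2011)·Q(Jan 2011) = 37×23 + 2×265 + 2×127 = 851 + 530 + 254 = 1635
Index = 1596 / 1635 × 100 = 97.6147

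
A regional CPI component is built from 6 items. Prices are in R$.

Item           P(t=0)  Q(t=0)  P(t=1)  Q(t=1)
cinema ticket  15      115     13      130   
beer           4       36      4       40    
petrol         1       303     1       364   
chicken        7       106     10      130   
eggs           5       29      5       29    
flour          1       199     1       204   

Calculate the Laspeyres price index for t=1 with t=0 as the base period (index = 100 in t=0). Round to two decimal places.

Laspeyres price index uses base-period quantities as weights.
ΣP(t=1)·Q(t=0) = 13×115 + 4×36 + 1×303 + 10×106 + 5×29 + 1×199 = 1495 + 144 + 303 + 1060 + 145 + 199 = 3346
ΣP(t=0)·Q(t=0) = 15×115 + 4×36 + 1×303 + 7×106 + 5×29 + 1×199 = 1725 + 144 + 303 + 742 + 145 + 199 = 3258
Index = 3346 / 3258 × 100 = 102.7010

102.70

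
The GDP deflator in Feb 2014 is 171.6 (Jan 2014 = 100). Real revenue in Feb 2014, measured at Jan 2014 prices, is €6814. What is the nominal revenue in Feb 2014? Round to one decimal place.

Nominal = Real × (Index/100) = 6814 × (171.6/100)
        = 6814 × 1.716 = 11692.8240

11692.8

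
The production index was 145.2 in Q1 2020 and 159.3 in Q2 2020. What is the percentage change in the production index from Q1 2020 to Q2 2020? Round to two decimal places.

Change = (159.3 − 145.2) / 145.2 × 100
       = 14.1 / 145.2 × 100 = 9.7107%

9.71%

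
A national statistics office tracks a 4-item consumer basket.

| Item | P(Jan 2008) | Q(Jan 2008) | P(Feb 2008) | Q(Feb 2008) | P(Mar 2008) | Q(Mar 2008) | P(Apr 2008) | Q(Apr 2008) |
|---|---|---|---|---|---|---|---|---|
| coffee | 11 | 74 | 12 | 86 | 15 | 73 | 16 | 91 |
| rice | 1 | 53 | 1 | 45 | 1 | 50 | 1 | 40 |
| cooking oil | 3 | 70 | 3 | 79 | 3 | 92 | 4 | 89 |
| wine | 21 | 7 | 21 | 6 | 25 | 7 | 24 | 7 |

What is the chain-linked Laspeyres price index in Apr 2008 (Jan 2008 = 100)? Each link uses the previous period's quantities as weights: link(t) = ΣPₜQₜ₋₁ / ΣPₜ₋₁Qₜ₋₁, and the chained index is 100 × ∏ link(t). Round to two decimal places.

139.37

Link Jan 2008→Feb 2008:
ΣP(Feb 2008)Q(Jan 2008) = 12×74 + 1×53 + 3×70 + 21×7 = 888 + 53 + 210 + 147 = 1298
ΣP(Jan 2008)Q(Jan 2008) = 11×74 + 1×53 + 3×70 + 21×7 = 814 + 53 + 210 + 147 = 1224
link = 1298/1224 = 1.060458
Link Feb 2008→Mar 2008:
ΣP(Mar 2008)Q(Feb 2008) = 15×86 + 1×45 + 3×79 + 25×6 = 1290 + 45 + 237 + 150 = 1722
ΣP(Feb 2008)Q(Feb 2008) = 12×86 + 1×45 + 3×79 + 21×6 = 1032 + 45 + 237 + 126 = 1440
link = 1722/1440 = 1.195833
Link Mar 2008→Apr 2008:
ΣP(Apr 2008)Q(Mar 2008) = 16×73 + 1×50 + 4×92 + 24×7 = 1168 + 50 + 368 + 168 = 1754
ΣP(Mar 2008)Q(Mar 2008) = 15×73 + 1×50 + 3×92 + 25×7 = 1095 + 50 + 276 + 175 = 1596
link = 1754/1596 = 1.098997
Chained index = 100 × 1.060458 × 1.195833 × 1.098997 = 139.3672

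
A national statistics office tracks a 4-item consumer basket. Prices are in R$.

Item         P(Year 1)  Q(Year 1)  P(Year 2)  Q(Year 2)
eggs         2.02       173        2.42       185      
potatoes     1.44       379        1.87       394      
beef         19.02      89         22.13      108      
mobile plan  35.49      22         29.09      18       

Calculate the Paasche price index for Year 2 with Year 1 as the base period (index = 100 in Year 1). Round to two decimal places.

Paasche price index uses current-period quantities as weights.
ΣP(Year 2)·Q(Year 2) = 2.42×185 + 1.87×394 + 22.13×108 + 29.09×18 = 447.7 + 736.78 + 2390.04 + 523.62 = 4098.14
ΣP(Year 1)·Q(Year 2) = 2.02×185 + 1.44×394 + 19.02×108 + 35.49×18 = 373.7 + 567.36 + 2054.16 + 638.82 = 3634.04
Index = 4098.14 / 3634.04 × 100 = 112.7709

112.77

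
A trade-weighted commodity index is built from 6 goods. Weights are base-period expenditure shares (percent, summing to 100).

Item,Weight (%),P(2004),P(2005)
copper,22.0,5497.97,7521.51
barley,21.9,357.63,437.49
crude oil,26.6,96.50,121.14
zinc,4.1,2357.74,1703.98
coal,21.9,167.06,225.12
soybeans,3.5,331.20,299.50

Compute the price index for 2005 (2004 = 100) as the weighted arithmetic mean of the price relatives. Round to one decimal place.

125.9

copper: 22.0 × (7521.51/5497.97) = 22.0 × 1.368052 = 30.0971
barley: 21.9 × (437.49/357.63) = 21.9 × 1.223303 = 26.7903
crude oil: 26.6 × (121.14/96.50) = 26.6 × 1.255337 = 33.3920
zinc: 4.1 × (1703.98/2357.74) = 4.1 × 0.722718 = 2.9631
coal: 21.9 × (225.12/167.06) = 21.9 × 1.347540 = 29.5111
soybeans: 3.5 × (299.50/331.20) = 3.5 × 0.904287 = 3.1650
Index = Σ wᵢ·(p₁ᵢ/p₀ᵢ) = 30.0971 + 26.7903 + 33.3920 + 2.9631 + 29.5111 + 3.1650 = 125.9187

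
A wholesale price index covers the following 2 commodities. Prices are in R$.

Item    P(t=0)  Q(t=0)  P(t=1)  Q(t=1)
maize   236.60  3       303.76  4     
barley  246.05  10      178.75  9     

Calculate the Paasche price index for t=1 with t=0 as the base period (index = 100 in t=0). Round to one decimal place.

Paasche price index uses current-period quantities as weights.
ΣP(t=1)·Q(t=1) = 303.76×4 + 178.75×9 = 1215.04 + 1608.75 = 2823.79
ΣP(t=0)·Q(t=1) = 236.60×4 + 246.05×9 = 946.4 + 2214.45 = 3160.85
Index = 2823.79 / 3160.85 × 100 = 89.3364

89.3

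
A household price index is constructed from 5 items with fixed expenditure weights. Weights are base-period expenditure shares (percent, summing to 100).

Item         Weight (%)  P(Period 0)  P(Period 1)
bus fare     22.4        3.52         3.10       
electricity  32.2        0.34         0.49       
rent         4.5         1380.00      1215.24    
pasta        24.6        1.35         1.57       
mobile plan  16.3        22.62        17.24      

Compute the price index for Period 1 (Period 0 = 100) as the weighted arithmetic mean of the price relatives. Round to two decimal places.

bus fare: 22.4 × (3.10/3.52) = 22.4 × 0.880682 = 19.7273
electricity: 32.2 × (0.49/0.34) = 32.2 × 1.441176 = 46.4059
rent: 4.5 × (1215.24/1380.00) = 4.5 × 0.880609 = 3.9627
pasta: 24.6 × (1.57/1.35) = 24.6 × 1.162963 = 28.6089
mobile plan: 16.3 × (17.24/22.62) = 16.3 × 0.762157 = 12.4232
Index = Σ wᵢ·(p₁ᵢ/p₀ᵢ) = 19.7273 + 46.4059 + 3.9627 + 28.6089 + 12.4232 = 111.1279

111.13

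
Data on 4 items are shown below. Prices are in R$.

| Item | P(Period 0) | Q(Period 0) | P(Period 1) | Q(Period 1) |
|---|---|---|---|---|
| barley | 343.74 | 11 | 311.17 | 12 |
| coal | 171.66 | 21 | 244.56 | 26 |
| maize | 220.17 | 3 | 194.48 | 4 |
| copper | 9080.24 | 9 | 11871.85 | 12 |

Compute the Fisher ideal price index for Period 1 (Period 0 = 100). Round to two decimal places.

129.34

Laspeyres component (base-period weights):
ΣP(Period 1)Q(Period 0) = 311.17×11 + 244.56×21 + 194.48×3 + 11871.85×9 = 3422.87 + 5135.76 + 583.44 + 106846.65 = 115988.72
ΣP(Period 0)Q(Period 0) = 343.74×11 + 171.66×21 + 220.17×3 + 9080.24×9 = 3781.14 + 3604.86 + 660.51 + 81722.16 = 89768.67
L = 115988.72 / 89768.67 × 100 = 129.2085
Paasche component (current-period weights):
ΣP(Period 1)Q(Period 1) = 311.17×12 + 244.56×26 + 194.48×4 + 11871.85×12 = 3734.04 + 6358.56 + 777.92 + 142462.2 = 153332.72
ΣP(Period 0)Q(Period 1) = 343.74×12 + 171.66×26 + 220.17×4 + 9080.24×12 = 4124.88 + 4463.16 + 880.68 + 108962.88 = 118431.6
P = 153332.72 / 118431.6 × 100 = 129.4694
Fisher = √(L × P) = √(129.2085 × 129.4694) = 129.3389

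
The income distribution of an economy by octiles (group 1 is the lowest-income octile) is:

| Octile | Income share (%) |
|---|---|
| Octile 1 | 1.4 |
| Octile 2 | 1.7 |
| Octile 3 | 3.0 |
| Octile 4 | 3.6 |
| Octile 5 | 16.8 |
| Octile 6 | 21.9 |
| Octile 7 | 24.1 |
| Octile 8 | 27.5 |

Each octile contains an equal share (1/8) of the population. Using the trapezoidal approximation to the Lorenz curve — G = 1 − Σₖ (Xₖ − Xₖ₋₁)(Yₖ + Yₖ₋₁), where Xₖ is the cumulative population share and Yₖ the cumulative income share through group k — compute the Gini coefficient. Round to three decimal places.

Cumulative income shares Yₖ: 0.0140, 0.0310, 0.0610, 0.0970, 0.2650, 0.4840, 0.7250, 1.0000
Σ (Xₖ−Xₖ₋₁)(Yₖ+Yₖ₋₁) = (1/8)(0.0140+0.0000) + (1/8)(0.0310+0.0140) + (1/8)(0.0610+0.0310) + (1/8)(0.0970+0.0610) + (1/8)(0.2650+0.0970) + (1/8)(0.4840+0.2650) + (1/8)(0.7250+0.4840) + (1/8)(1.0000+0.7250)
  = 0.0017 + 0.0056 + 0.0115 + 0.0198 + 0.0452 + 0.0936 + 0.1511 + 0.2156 = 0.5443
G = 1 − 0.5443 = 0.4557

0.456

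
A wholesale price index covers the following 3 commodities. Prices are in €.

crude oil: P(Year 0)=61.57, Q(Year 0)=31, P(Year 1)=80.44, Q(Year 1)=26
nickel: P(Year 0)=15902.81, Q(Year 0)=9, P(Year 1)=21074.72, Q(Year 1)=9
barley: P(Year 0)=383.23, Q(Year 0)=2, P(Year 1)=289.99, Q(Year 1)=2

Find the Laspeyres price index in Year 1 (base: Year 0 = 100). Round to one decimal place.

132.2

Laspeyres price index uses base-period quantities as weights.
ΣP(Year 1)·Q(Year 0) = 80.44×31 + 21074.72×9 + 289.99×2 = 2493.64 + 189672.48 + 579.98 = 192746.1
ΣP(Year 0)·Q(Year 0) = 61.57×31 + 15902.81×9 + 383.23×2 = 1908.67 + 143125.29 + 766.46 = 145800.42
Index = 192746.1 / 145800.42 × 100 = 132.1986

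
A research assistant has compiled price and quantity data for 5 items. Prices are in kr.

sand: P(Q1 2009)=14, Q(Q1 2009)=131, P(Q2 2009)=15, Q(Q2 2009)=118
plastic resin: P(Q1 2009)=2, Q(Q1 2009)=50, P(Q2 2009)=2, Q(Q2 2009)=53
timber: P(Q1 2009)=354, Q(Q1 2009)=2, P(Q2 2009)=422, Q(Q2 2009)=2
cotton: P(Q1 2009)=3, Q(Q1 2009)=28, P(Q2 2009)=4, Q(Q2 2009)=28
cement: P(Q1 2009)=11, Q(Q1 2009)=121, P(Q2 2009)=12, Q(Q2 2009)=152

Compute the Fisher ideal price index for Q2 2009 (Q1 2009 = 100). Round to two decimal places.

Laspeyres component (base-period weights):
ΣP(Q2 2009)Q(Q1 2009) = 15×131 + 2×50 + 422×2 + 4×28 + 12×121 = 1965 + 100 + 844 + 112 + 1452 = 4473
ΣP(Q1 2009)Q(Q1 2009) = 14×131 + 2×50 + 354×2 + 3×28 + 11×121 = 1834 + 100 + 708 + 84 + 1331 = 4057
L = 4473 / 4057 × 100 = 110.2539
Paasche component (current-period weights):
ΣP(Q2 2009)Q(Q2 2009) = 15×118 + 2×53 + 422×2 + 4×28 + 12×152 = 1770 + 106 + 844 + 112 + 1824 = 4656
ΣP(Q1 2009)Q(Q2 2009) = 14×118 + 2×53 + 354×2 + 3×28 + 11×152 = 1652 + 106 + 708 + 84 + 1672 = 4222
P = 4656 / 4222 × 100 = 110.2795
Fisher = √(L × P) = √(110.2539 × 110.2795) = 110.2667

110.27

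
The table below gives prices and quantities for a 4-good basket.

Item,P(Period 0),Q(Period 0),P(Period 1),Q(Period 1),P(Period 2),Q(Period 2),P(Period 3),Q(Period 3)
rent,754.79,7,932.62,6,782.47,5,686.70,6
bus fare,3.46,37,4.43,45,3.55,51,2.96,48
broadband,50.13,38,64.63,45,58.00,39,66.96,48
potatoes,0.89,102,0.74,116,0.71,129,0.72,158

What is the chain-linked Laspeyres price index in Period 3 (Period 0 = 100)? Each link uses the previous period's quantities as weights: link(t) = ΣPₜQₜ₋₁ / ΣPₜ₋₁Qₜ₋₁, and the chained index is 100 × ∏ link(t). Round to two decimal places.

104.30

Link Period 0→Period 1:
ΣP(Period 1)Q(Period 0) = 932.62×7 + 4.43×37 + 64.63×38 + 0.74×102 = 6528.34 + 163.91 + 2455.94 + 75.48 = 9223.67
ΣP(Period 0)Q(Period 0) = 754.79×7 + 3.46×37 + 50.13×38 + 0.89×102 = 5283.53 + 128.02 + 1904.94 + 90.78 = 7407.27
link = 9223.67/7407.27 = 1.245219
Link Period 1→Period 2:
ΣP(Period 2)Q(Period 1) = 782.47×6 + 3.55×45 + 58.00×45 + 0.71×116 = 4694.82 + 159.75 + 2610 + 82.36 = 7546.93
ΣP(Period 1)Q(Period 1) = 932.62×6 + 4.43×45 + 64.63×45 + 0.74×116 = 5595.72 + 199.35 + 2908.35 + 85.84 = 8789.26
link = 7546.93/8789.26 = 0.858654
Link Period 2→Period 3:
ΣP(Period 3)Q(Period 2) = 686.70×5 + 2.96×51 + 66.96×39 + 0.72×129 = 3433.5 + 150.96 + 2611.44 + 92.88 = 6288.78
ΣP(Period 2)Q(Period 2) = 782.47×5 + 3.55×51 + 58.00×39 + 0.71×129 = 3912.35 + 181.05 + 2262 + 91.59 = 6446.99
link = 6288.78/6446.99 = 0.975460
Chained index = 100 × 1.245219 × 0.858654 × 0.975460 = 104.2973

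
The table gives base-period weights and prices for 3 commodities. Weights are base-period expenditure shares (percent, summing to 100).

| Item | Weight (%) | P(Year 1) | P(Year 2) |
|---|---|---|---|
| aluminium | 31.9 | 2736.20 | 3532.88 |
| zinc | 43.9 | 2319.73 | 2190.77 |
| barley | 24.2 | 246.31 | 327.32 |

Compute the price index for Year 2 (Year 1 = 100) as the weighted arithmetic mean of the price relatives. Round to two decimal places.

aluminium: 31.9 × (3532.88/2736.20) = 31.9 × 1.291163 = 41.1881
zinc: 43.9 × (2190.77/2319.73) = 43.9 × 0.944407 = 41.4595
barley: 24.2 × (327.32/246.31) = 24.2 × 1.328894 = 32.1592
Index = Σ wᵢ·(p₁ᵢ/p₀ᵢ) = 41.1881 + 41.4595 + 32.1592 = 114.8068

114.81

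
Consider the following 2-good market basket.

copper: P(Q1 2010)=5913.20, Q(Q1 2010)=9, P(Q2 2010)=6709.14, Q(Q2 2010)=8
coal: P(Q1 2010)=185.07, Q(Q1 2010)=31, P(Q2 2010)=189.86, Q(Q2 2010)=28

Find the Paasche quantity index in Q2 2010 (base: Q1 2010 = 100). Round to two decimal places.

89.02

Paasche quantity index uses current-period prices as weights.
ΣP(Q2 2010)·Q(Q2 2010) = 6709.14×8 + 189.86×28 = 53673.12 + 5316.08 = 58989.2
ΣP(Q2 2010)·Q(Q1 2010) = 6709.14×9 + 189.86×31 = 60382.26 + 5885.66 = 66267.92
Index = 58989.2 / 66267.92 × 100 = 89.0162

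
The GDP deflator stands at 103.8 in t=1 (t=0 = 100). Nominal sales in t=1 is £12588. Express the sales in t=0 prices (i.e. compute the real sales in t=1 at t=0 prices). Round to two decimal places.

Real = Nominal ÷ (Index/100) = 12588 ÷ (103.8/100)
     = 12588 ÷ 1.038 = 12127.1676

12127.17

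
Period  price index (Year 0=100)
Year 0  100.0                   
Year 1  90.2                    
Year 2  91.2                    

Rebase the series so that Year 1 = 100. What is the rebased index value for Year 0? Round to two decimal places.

Rebased(Year 0) = 100.0 / 90.2 × 100 = 110.8647

110.86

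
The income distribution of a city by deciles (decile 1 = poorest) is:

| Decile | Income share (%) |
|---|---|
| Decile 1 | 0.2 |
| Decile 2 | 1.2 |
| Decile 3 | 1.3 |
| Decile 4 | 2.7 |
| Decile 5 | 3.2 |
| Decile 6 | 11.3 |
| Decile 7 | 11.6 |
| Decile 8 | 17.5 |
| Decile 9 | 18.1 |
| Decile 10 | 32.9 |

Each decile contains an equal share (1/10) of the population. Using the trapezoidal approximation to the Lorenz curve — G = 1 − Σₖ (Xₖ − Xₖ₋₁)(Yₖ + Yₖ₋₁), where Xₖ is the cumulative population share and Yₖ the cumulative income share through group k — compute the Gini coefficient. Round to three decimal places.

0.528

Cumulative income shares Yₖ: 0.0020, 0.0140, 0.0270, 0.0540, 0.0860, 0.1990, 0.3150, 0.4900, 0.6710, 1.0000
Σ (Xₖ−Xₖ₋₁)(Yₖ+Yₖ₋₁) = (1/10)(0.0020+0.0000) + (1/10)(0.0140+0.0020) + (1/10)(0.0270+0.0140) + (1/10)(0.0540+0.0270) + (1/10)(0.0860+0.0540) + (1/10)(0.1990+0.0860) + (1/10)(0.3150+0.1990) + (1/10)(0.4900+0.3150) + (1/10)(0.6710+0.4900) + (1/10)(1.0000+0.6710)
  = 0.0002 + 0.0016 + 0.0041 + 0.0081 + 0.0140 + 0.0285 + 0.0514 + 0.0805 + 0.1161 + 0.1671 = 0.4716
G = 1 − 0.4716 = 0.5284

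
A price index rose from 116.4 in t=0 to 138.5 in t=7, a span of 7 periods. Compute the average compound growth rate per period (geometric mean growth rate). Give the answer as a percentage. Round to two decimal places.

2.51%

Growth factor = (138.5/116.4)^(1/7) = (1.189863)^(1/7) = 1.025145
Growth rate = 1.025145 − 1 = 0.025145 = 2.5145%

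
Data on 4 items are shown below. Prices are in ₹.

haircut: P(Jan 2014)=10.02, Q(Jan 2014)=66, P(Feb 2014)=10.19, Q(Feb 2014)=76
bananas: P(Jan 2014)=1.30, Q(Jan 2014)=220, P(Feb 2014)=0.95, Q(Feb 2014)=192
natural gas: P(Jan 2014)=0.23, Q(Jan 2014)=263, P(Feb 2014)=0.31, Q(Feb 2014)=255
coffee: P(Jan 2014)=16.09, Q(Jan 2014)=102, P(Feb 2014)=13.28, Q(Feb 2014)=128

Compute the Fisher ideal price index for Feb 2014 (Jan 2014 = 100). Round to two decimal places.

Laspeyres component (base-period weights):
ΣP(Feb 2014)Q(Jan 2014) = 10.19×66 + 0.95×220 + 0.31×263 + 13.28×102 = 672.54 + 209 + 81.53 + 1354.56 = 2317.63
ΣP(Jan 2014)Q(Jan 2014) = 10.02×66 + 1.30×220 + 0.23×263 + 16.09×102 = 661.32 + 286 + 60.49 + 1641.18 = 2648.99
L = 2317.63 / 2648.99 × 100 = 87.4911
Paasche component (current-period weights):
ΣP(Feb 2014)Q(Feb 2014) = 10.19×76 + 0.95×192 + 0.31×255 + 13.28×128 = 774.44 + 182.4 + 79.05 + 1699.84 = 2735.73
ΣP(Jan 2014)Q(Feb 2014) = 10.02×76 + 1.30×192 + 0.23×255 + 16.09×128 = 761.52 + 249.6 + 58.65 + 2059.52 = 3129.29
P = 2735.73 / 3129.29 × 100 = 87.4233
Fisher = √(L × P) = √(87.4911 × 87.4233) = 87.4572

87.46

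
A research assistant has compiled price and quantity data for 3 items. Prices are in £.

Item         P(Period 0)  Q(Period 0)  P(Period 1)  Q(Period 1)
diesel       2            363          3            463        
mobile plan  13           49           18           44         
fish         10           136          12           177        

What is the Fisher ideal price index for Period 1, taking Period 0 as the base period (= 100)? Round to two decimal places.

Laspeyres component (base-period weights):
ΣP(Period 1)Q(Period 0) = 3×363 + 18×49 + 12×136 = 1089 + 882 + 1632 = 3603
ΣP(Period 0)Q(Period 0) = 2×363 + 13×49 + 10×136 = 726 + 637 + 1360 = 2723
L = 3603 / 2723 × 100 = 132.3173
Paasche component (current-period weights):
ΣP(Period 1)Q(Period 1) = 3×463 + 18×44 + 12×177 = 1389 + 792 + 2124 = 4305
ΣP(Period 0)Q(Period 1) = 2×463 + 13×44 + 10×177 = 926 + 572 + 1770 = 3268
P = 4305 / 3268 × 100 = 131.7319
Fisher = √(L × P) = √(132.3173 × 131.7319) = 132.0243

132.02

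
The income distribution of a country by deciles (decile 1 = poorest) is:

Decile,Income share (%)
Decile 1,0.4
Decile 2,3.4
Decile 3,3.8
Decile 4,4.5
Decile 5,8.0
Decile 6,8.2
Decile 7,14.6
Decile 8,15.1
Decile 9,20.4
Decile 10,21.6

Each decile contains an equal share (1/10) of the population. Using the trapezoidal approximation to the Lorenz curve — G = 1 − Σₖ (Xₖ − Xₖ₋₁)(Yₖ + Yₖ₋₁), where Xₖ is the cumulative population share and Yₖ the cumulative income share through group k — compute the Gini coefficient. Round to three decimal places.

0.397

Cumulative income shares Yₖ: 0.0040, 0.0380, 0.0760, 0.1210, 0.2010, 0.2830, 0.4290, 0.5800, 0.7840, 1.0000
Σ (Xₖ−Xₖ₋₁)(Yₖ+Yₖ₋₁) = (1/10)(0.0040+0.0000) + (1/10)(0.0380+0.0040) + (1/10)(0.0760+0.0380) + (1/10)(0.1210+0.0760) + (1/10)(0.2010+0.1210) + (1/10)(0.2830+0.2010) + (1/10)(0.4290+0.2830) + (1/10)(0.5800+0.4290) + (1/10)(0.7840+0.5800) + (1/10)(1.0000+0.7840)
  = 0.0004 + 0.0042 + 0.0114 + 0.0197 + 0.0322 + 0.0484 + 0.0712 + 0.1009 + 0.1364 + 0.1784 = 0.6032
G = 1 − 0.6032 = 0.3968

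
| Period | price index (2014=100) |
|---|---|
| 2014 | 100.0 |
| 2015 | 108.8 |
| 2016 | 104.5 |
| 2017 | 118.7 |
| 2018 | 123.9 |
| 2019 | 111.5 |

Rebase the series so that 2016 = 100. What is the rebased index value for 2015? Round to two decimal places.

104.11

Rebased(2015) = 108.8 / 104.5 × 100 = 104.1148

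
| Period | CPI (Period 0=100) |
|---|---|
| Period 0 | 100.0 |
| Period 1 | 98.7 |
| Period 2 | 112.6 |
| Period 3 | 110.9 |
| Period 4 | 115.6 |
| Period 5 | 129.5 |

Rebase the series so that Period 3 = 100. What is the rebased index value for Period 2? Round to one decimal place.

101.5

Rebased(Period 2) = 112.6 / 110.9 × 100 = 101.5329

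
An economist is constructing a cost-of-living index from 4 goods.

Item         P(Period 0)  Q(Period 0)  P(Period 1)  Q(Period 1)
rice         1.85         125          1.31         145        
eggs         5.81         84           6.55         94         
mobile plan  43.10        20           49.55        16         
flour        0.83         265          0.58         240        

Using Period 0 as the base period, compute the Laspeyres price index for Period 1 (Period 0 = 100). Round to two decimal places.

103.19

Laspeyres price index uses base-period quantities as weights.
ΣP(Period 1)·Q(Period 0) = 1.31×125 + 6.55×84 + 49.55×20 + 0.58×265 = 163.75 + 550.2 + 991 + 153.7 = 1858.65
ΣP(Period 0)·Q(Period 0) = 1.85×125 + 5.81×84 + 43.10×20 + 0.83×265 = 231.25 + 488.04 + 862 + 219.95 = 1801.24
Index = 1858.65 / 1801.24 × 100 = 103.1872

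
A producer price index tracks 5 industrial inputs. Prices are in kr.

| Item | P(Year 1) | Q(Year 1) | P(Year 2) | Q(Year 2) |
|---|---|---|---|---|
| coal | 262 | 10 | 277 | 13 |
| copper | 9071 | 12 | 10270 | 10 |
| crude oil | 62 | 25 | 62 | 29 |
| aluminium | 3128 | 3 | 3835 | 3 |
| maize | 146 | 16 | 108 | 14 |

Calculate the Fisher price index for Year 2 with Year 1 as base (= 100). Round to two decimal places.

Laspeyres component (base-period weights):
ΣP(Year 2)Q(Year 1) = 277×10 + 10270×12 + 62×25 + 3835×3 + 108×16 = 2770 + 123240 + 1550 + 11505 + 1728 = 140793
ΣP(Year 1)Q(Year 1) = 262×10 + 9071×12 + 62×25 + 3128×3 + 146×16 = 2620 + 108852 + 1550 + 9384 + 2336 = 124742
L = 140793 / 124742 × 100 = 112.8674
Paasche component (current-period weights):
ΣP(Year 2)Q(Year 2) = 277×13 + 10270×10 + 62×29 + 3835×3 + 108×14 = 3601 + 102700 + 1798 + 11505 + 1512 = 121116
ΣP(Year 1)Q(Year 2) = 262×13 + 9071×10 + 62×29 + 3128×3 + 146×14 = 3406 + 90710 + 1798 + 9384 + 2044 = 107342
P = 121116 / 107342 × 100 = 112.8319
Fisher = √(L × P) = √(112.8674 × 112.8319) = 112.8496

112.85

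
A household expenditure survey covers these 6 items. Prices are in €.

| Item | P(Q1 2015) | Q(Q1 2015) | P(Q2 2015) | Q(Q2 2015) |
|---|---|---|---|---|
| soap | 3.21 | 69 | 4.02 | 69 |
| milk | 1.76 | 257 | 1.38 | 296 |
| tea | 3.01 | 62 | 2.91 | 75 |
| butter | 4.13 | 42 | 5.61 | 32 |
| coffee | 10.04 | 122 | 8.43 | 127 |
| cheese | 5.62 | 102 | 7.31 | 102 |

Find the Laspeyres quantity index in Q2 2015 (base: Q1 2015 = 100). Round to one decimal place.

Laspeyres quantity index uses base-period prices as weights.
ΣP(Q1 2015)·Q(Q2 2015) = 3.21×69 + 1.76×296 + 3.01×75 + 4.13×32 + 10.04×127 + 5.62×102 = 221.49 + 520.96 + 225.75 + 132.16 + 1275.08 + 573.24 = 2948.68
ΣP(Q1 2015)·Q(Q1 2015) = 3.21×69 + 1.76×257 + 3.01×62 + 4.13×42 + 10.04×122 + 5.62×102 = 221.49 + 452.32 + 186.62 + 173.46 + 1224.88 + 573.24 = 2832.01
Index = 2948.68 / 2832.01 × 100 = 104.1197

104.1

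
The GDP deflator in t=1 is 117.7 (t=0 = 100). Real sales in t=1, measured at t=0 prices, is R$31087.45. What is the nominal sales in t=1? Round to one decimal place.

Nominal = Real × (Index/100) = 31087.45 × (117.7/100)
        = 31087.45 × 1.177 = 36589.9287

36589.9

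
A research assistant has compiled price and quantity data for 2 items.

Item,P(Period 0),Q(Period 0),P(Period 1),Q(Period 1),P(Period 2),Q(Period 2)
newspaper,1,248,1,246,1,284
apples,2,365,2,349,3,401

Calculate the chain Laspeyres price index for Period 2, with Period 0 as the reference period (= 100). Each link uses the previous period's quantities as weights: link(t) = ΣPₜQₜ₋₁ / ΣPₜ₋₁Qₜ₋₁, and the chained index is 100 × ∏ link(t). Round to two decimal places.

136.97

Link Period 0→Period 1:
ΣP(Period 1)Q(Period 0) = 1×248 + 2×365 = 248 + 730 = 978
ΣP(Period 0)Q(Period 0) = 1×248 + 2×365 = 248 + 730 = 978
link = 978/978 = 1.000000
Link Period 1→Period 2:
ΣP(Period 2)Q(Period 1) = 1×246 + 3×349 = 246 + 1047 = 1293
ΣP(Period 1)Q(Period 1) = 1×246 + 2×349 = 246 + 698 = 944
link = 1293/944 = 1.369703
Chained index = 100 × 1.000000 × 1.369703 = 136.9703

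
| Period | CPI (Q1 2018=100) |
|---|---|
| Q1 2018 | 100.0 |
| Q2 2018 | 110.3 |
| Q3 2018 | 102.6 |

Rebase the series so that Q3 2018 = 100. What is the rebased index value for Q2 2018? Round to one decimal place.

Rebased(Q2 2018) = 110.3 / 102.6 × 100 = 107.5049

107.5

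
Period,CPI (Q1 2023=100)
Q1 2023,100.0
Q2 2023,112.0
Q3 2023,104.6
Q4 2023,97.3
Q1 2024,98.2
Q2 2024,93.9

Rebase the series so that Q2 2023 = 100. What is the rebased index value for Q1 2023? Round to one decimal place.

89.3

Rebased(Q1 2023) = 100.0 / 112.0 × 100 = 89.2857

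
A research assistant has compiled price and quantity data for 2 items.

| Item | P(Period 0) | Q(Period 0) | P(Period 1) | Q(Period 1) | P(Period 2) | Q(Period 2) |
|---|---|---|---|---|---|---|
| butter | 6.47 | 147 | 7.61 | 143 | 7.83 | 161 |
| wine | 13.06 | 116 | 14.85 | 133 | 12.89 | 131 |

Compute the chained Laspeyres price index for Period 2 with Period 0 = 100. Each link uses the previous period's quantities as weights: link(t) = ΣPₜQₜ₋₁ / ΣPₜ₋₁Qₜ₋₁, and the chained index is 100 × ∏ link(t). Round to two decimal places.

Link Period 0→Period 1:
ΣP(Period 1)Q(Period 0) = 7.61×147 + 14.85×116 = 1118.67 + 1722.6 = 2841.27
ΣP(Period 0)Q(Period 0) = 6.47×147 + 13.06×116 = 951.09 + 1514.96 = 2466.05
link = 2841.27/2466.05 = 1.152154
Link Period 1→Period 2:
ΣP(Period 2)Q(Period 1) = 7.83×143 + 12.89×133 = 1119.69 + 1714.37 = 2834.06
ΣP(Period 1)Q(Period 1) = 7.61×143 + 14.85×133 = 1088.23 + 1975.05 = 3063.28
link = 2834.06/3063.28 = 0.925172
Chained index = 100 × 1.152154 × 0.925172 = 106.5941

106.59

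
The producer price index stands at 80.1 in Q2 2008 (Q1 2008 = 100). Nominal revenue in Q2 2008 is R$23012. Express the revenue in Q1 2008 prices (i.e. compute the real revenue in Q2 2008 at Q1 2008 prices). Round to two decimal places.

Real = Nominal ÷ (Index/100) = 23012 ÷ (80.1/100)
     = 23012 ÷ 0.801 = 28729.0886

28729.09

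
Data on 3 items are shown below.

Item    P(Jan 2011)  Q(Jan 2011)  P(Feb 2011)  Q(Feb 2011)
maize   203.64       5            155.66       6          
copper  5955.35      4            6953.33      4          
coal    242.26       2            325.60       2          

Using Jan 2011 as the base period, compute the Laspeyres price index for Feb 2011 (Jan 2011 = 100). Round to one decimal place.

Laspeyres price index uses base-period quantities as weights.
ΣP(Feb 2011)·Q(Jan 2011) = 155.66×5 + 6953.33×4 + 325.60×2 = 778.3 + 27813.32 + 651.2 = 29242.82
ΣP(Jan 2011)·Q(Jan 2011) = 203.64×5 + 5955.35×4 + 242.26×2 = 1018.2 + 23821.4 + 484.52 = 25324.12
Index = 29242.82 / 25324.12 × 100 = 115.4742

115.5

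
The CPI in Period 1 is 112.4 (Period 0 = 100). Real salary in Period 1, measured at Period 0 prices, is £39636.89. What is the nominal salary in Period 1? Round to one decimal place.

Nominal = Real × (Index/100) = 39636.89 × (112.4/100)
        = 39636.89 × 1.124 = 44551.8644

44551.9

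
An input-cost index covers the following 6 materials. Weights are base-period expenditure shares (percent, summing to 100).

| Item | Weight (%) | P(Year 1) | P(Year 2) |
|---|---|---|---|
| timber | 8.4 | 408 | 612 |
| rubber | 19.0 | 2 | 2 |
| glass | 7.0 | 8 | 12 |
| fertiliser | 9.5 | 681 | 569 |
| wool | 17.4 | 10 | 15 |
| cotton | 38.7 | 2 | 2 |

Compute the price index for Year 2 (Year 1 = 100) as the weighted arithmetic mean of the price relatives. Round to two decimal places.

114.84

timber: 8.4 × (612/408) = 8.4 × 1.500000 = 12.6000
rubber: 19.0 × (2/2) = 19.0 × 1.000000 = 19.0000
glass: 7.0 × (12/8) = 7.0 × 1.500000 = 10.5000
fertiliser: 9.5 × (569/681) = 9.5 × 0.835536 = 7.9376
wool: 17.4 × (15/10) = 17.4 × 1.500000 = 26.1000
cotton: 38.7 × (2/2) = 38.7 × 1.000000 = 38.7000
Index = Σ wᵢ·(p₁ᵢ/p₀ᵢ) = 12.6000 + 19.0000 + 10.5000 + 7.9376 + 26.1000 + 38.7000 = 114.8376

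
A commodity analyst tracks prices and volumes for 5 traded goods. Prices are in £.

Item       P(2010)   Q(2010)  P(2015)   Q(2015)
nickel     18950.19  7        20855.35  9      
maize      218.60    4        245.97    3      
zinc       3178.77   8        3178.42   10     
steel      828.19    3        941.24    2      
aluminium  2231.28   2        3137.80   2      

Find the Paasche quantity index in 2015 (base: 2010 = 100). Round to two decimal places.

125.83

Paasche quantity index uses current-period prices as weights.
ΣP(2015)·Q(2015) = 20855.35×9 + 245.97×3 + 3178.42×10 + 941.24×2 + 3137.80×2 = 187698.15 + 737.91 + 31784.2 + 1882.48 + 6275.6 = 228378.34
ΣP(2015)·Q(2010) = 20855.35×7 + 245.97×4 + 3178.42×8 + 941.24×3 + 3137.80×2 = 145987.45 + 983.88 + 25427.36 + 2823.72 + 6275.6 = 181498.01
Index = 228378.34 / 181498.01 × 100 = 125.8297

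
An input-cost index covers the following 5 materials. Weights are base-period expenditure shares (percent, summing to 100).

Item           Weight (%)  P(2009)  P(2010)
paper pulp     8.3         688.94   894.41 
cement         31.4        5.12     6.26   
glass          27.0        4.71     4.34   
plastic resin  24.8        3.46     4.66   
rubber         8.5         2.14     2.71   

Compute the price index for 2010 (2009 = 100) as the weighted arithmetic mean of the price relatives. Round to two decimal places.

118.21

paper pulp: 8.3 × (894.41/688.94) = 8.3 × 1.298241 = 10.7754
cement: 31.4 × (6.26/5.12) = 31.4 × 1.222656 = 38.3914
glass: 27.0 × (4.34/4.71) = 27.0 × 0.921444 = 24.8790
plastic resin: 24.8 × (4.66/3.46) = 24.8 × 1.346821 = 33.4012
rubber: 8.5 × (2.71/2.14) = 8.5 × 1.266355 = 10.7640
Index = Σ wᵢ·(p₁ᵢ/p₀ᵢ) = 10.7754 + 38.3914 + 24.8790 + 33.4012 + 10.7640 = 118.2110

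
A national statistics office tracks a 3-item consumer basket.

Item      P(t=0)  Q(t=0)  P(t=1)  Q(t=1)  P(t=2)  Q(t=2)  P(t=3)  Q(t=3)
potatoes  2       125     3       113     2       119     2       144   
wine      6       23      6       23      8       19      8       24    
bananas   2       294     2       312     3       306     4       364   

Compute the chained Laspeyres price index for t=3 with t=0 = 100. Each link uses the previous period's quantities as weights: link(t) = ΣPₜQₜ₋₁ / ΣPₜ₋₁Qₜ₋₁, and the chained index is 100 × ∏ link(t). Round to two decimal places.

Link t=0→t=1:
ΣP(t=1)Q(t=0) = 3×125 + 6×23 + 2×294 = 375 + 138 + 588 = 1101
ΣP(t=0)Q(t=0) = 2×125 + 6×23 + 2×294 = 250 + 138 + 588 = 976
link = 1101/976 = 1.128074
Link t=1→t=2:
ΣP(t=2)Q(t=1) = 2×113 + 8×23 + 3×312 = 226 + 184 + 936 = 1346
ΣP(t=1)Q(t=1) = 3×113 + 6×23 + 2×312 = 339 + 138 + 624 = 1101
link = 1346/1101 = 1.222525
Link t=2→t=3:
ΣP(t=3)Q(t=2) = 2×119 + 8×19 + 4×306 = 238 + 152 + 1224 = 1614
ΣP(t=2)Q(t=2) = 2×119 + 8×19 + 3×306 = 238 + 152 + 918 = 1308
link = 1614/1308 = 1.233945
Chained index = 100 × 1.128074 × 1.222525 × 1.233945 = 170.1731

170.17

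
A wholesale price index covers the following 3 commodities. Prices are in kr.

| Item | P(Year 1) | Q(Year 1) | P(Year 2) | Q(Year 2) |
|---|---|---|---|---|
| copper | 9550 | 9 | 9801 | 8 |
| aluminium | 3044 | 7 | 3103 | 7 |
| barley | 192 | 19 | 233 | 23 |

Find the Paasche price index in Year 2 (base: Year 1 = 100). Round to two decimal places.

103.29

Paasche price index uses current-period quantities as weights.
ΣP(Year 2)·Q(Year 2) = 9801×8 + 3103×7 + 233×23 = 78408 + 21721 + 5359 = 105488
ΣP(Year 1)·Q(Year 2) = 9550×8 + 3044×7 + 192×23 = 76400 + 21308 + 4416 = 102124
Index = 105488 / 102124 × 100 = 103.2940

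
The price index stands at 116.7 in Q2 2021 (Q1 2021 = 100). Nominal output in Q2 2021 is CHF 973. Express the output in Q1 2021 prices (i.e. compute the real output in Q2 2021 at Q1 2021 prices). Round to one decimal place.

833.8

Real = Nominal ÷ (Index/100) = 973 ÷ (116.7/100)
     = 973 ÷ 1.167 = 833.7618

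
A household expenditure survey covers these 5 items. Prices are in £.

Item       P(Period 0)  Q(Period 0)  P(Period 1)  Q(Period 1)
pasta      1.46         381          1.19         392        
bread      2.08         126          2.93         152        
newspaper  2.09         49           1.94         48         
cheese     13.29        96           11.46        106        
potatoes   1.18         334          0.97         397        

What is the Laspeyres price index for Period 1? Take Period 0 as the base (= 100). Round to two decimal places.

Laspeyres price index uses base-period quantities as weights.
ΣP(Period 1)·Q(Period 0) = 1.19×381 + 2.93×126 + 1.94×49 + 11.46×96 + 0.97×334 = 453.39 + 369.18 + 95.06 + 1100.16 + 323.98 = 2341.77
ΣP(Period 0)·Q(Period 0) = 1.46×381 + 2.08×126 + 2.09×49 + 13.29×96 + 1.18×334 = 556.26 + 262.08 + 102.41 + 1275.84 + 394.12 = 2590.71
Index = 2341.77 / 2590.71 × 100 = 90.3911

90.39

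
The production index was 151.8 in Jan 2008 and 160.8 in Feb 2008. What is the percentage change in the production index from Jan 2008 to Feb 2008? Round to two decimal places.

5.93%

Change = (160.8 − 151.8) / 151.8 × 100
       = 9.0 / 151.8 × 100 = 5.9289%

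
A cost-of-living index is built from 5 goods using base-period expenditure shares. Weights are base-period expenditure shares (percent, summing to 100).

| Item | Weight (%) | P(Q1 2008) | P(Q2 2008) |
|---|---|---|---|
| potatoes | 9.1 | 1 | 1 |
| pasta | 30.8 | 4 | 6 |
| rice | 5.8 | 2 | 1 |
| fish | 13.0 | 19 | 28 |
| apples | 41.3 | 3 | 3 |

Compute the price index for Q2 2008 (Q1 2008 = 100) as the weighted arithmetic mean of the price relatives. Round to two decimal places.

potatoes: 9.1 × (1/1) = 9.1 × 1.000000 = 9.1000
pasta: 30.8 × (6/4) = 30.8 × 1.500000 = 46.2000
rice: 5.8 × (1/2) = 5.8 × 0.500000 = 2.9000
fish: 13.0 × (28/19) = 13.0 × 1.473684 = 19.1579
apples: 41.3 × (3/3) = 41.3 × 1.000000 = 41.3000
Index = Σ wᵢ·(p₁ᵢ/p₀ᵢ) = 9.1000 + 46.2000 + 2.9000 + 19.1579 + 41.3000 = 118.6579

118.66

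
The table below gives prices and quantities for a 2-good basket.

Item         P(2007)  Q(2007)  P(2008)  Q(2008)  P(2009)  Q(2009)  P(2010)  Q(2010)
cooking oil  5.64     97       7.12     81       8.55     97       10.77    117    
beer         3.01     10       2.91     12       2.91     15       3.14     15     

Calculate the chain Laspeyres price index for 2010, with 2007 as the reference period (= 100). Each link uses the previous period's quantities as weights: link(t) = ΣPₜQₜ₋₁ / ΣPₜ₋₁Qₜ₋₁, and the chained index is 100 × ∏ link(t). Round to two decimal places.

185.48

Link 2007→2008:
ΣP(2008)Q(2007) = 7.12×97 + 2.91×10 = 690.64 + 29.1 = 719.74
ΣP(2007)Q(2007) = 5.64×97 + 3.01×10 = 547.08 + 30.1 = 577.18
link = 719.74/577.18 = 1.246994
Link 2008→2009:
ΣP(2009)Q(2008) = 8.55×81 + 2.91×12 = 692.55 + 34.92 = 727.47
ΣP(2008)Q(2008) = 7.12×81 + 2.91×12 = 576.72 + 34.92 = 611.64
link = 727.47/611.64 = 1.189376
Link 2009→2010:
ΣP(2010)Q(2009) = 10.77×97 + 3.14×15 = 1044.69 + 47.1 = 1091.79
ΣP(2009)Q(2009) = 8.55×97 + 2.91×15 = 829.35 + 43.65 = 873
link = 1091.79/873 = 1.250619
Chained index = 100 × 1.246994 × 1.189376 × 1.250619 = 185.4848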